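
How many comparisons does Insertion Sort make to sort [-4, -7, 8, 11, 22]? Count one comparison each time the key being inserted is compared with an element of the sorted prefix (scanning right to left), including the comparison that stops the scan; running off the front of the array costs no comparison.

Insert -7: -4 > -7 (shift), reached front = 1 comparison(s) -> [-7, -4, 8, 11, 22]
Insert 8: -4 <= 8 (stop) = 1 comparison(s) -> [-7, -4, 8, 11, 22]
Insert 11: 8 <= 11 (stop) = 1 comparison(s) -> [-7, -4, 8, 11, 22]
Insert 22: 11 <= 22 (stop) = 1 comparison(s) -> [-7, -4, 8, 11, 22]
Total comparisons: 1 + 1 + 1 + 1 = 4


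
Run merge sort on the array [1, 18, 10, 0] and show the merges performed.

Divide and conquer:
  Merge [1] + [18] -> [1, 18]
  Merge [10] + [0] -> [0, 10]
  Merge [1, 18] + [0, 10] -> [0, 1, 10, 18]


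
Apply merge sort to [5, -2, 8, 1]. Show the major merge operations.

Divide and conquer:
  Merge [5] + [-2] -> [-2, 5]
  Merge [8] + [1] -> [1, 8]
  Merge [-2, 5] + [1, 8] -> [-2, 1, 5, 8]


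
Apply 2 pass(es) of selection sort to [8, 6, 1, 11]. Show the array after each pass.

Pass 1: Select minimum 1 at index 2, swap -> [1, 6, 8, 11]
Pass 2: Select minimum 6 at index 1, swap -> [1, 6, 8, 11]


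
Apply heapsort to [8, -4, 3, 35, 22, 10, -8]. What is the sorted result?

Build heap: [35, 22, 10, -4, 8, 3, -8]
Extract 35: [22, 8, 10, -4, -8, 3, 35]
Extract 22: [10, 8, 3, -4, -8, 22, 35]
Extract 10: [8, -4, 3, -8, 10, 22, 35]
Extract 8: [3, -4, -8, 8, 10, 22, 35]
Extract 3: [-4, -8, 3, 8, 10, 22, 35]
Extract -4: [-8, -4, 3, 8, 10, 22, 35]


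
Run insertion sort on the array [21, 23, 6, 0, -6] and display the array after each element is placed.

First element 21 is already 'sorted'
Insert 23: shifted 0 elements -> [21, 23, 6, 0, -6]
Insert 6: shifted 2 elements -> [6, 21, 23, 0, -6]
Insert 0: shifted 3 elements -> [0, 6, 21, 23, -6]
Insert -6: shifted 4 elements -> [-6, 0, 6, 21, 23]


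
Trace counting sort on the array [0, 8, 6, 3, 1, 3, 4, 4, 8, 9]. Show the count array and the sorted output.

Count array: [1, 1, 0, 2, 2, 0, 1, 0, 2, 1]
(count[i] = number of elements equal to i)
Cumulative count: [1, 2, 2, 4, 6, 6, 7, 7, 9, 10]
Sorted: [0, 1, 3, 3, 4, 4, 6, 8, 8, 9]


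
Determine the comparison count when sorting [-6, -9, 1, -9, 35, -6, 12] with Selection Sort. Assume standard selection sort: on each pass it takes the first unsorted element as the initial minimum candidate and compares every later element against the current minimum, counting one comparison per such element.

Pass 1: scan indices 1..6 for the minimum = 6 comparison(s); min is -9, place at index 0 -> [-9, -6, 1, -9, 35, -6, 12]
Pass 2: scan indices 2..6 for the minimum = 5 comparison(s); min is -9, place at index 1 -> [-9, -9, 1, -6, 35, -6, 12]
Pass 3: scan indices 3..6 for the minimum = 4 comparison(s); min is -6, place at index 2 -> [-9, -9, -6, 1, 35, -6, 12]
Pass 4: scan indices 4..6 for the minimum = 3 comparison(s); min is -6, place at index 3 -> [-9, -9, -6, -6, 35, 1, 12]
Pass 5: scan indices 5..6 for the minimum = 2 comparison(s); min is 1, place at index 4 -> [-9, -9, -6, -6, 1, 35, 12]
Pass 6: scan indices 6..6 for the minimum = 1 comparison(s); min is 12, place at index 5 -> [-9, -9, -6, -6, 1, 12, 35]
Selection sort always scans the whole unsorted suffix, so the count is (n-1) + (n-2) + ... + 1 = n(n-1)/2 = 7*6/2 = 21 regardless of the input order.
Total comparisons: 6 + 5 + 4 + 3 + 2 + 1 = 21


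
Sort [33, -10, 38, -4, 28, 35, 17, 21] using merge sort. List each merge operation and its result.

Divide and conquer:
  Merge [33] + [-10] -> [-10, 33]
  Merge [38] + [-4] -> [-4, 38]
  Merge [-10, 33] + [-4, 38] -> [-10, -4, 33, 38]
  Merge [28] + [35] -> [28, 35]
  Merge [17] + [21] -> [17, 21]
  Merge [28, 35] + [17, 21] -> [17, 21, 28, 35]
  Merge [-10, -4, 33, 38] + [17, 21, 28, 35] -> [-10, -4, 17, 21, 28, 33, 35, 38]


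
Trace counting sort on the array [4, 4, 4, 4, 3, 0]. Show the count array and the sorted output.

Count array: [1, 0, 0, 1, 4]
(count[i] = number of elements equal to i)
Cumulative count: [1, 1, 1, 2, 6]
Sorted: [0, 3, 4, 4, 4, 4]


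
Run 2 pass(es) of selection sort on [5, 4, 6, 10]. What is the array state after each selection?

Pass 1: Select minimum 4 at index 1, swap -> [4, 5, 6, 10]
Pass 2: Select minimum 5 at index 1, swap -> [4, 5, 6, 10]


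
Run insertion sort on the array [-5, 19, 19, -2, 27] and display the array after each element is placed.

First element -5 is already 'sorted'
Insert 19: shifted 0 elements -> [-5, 19, 19, -2, 27]
Insert 19: shifted 0 elements -> [-5, 19, 19, -2, 27]
Insert -2: shifted 2 elements -> [-5, -2, 19, 19, 27]
Insert 27: shifted 0 elements -> [-5, -2, 19, 19, 27]


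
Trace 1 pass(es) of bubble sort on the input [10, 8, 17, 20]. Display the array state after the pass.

After pass 1: [8, 10, 17, 20] (1 swaps)
Total swaps: 1


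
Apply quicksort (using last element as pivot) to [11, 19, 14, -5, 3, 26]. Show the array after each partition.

Partition 1: pivot=26 at index 5 -> [11, 19, 14, -5, 3, 26]
Partition 2: pivot=3 at index 1 -> [-5, 3, 14, 11, 19, 26]
Partition 3: pivot=19 at index 4 -> [-5, 3, 14, 11, 19, 26]
Partition 4: pivot=11 at index 2 -> [-5, 3, 11, 14, 19, 26]


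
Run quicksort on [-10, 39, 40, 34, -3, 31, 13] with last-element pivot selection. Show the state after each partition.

Partition 1: pivot=13 at index 2 -> [-10, -3, 13, 34, 39, 31, 40]
Partition 2: pivot=-3 at index 1 -> [-10, -3, 13, 34, 39, 31, 40]
Partition 3: pivot=40 at index 6 -> [-10, -3, 13, 34, 39, 31, 40]
Partition 4: pivot=31 at index 3 -> [-10, -3, 13, 31, 39, 34, 40]
Partition 5: pivot=34 at index 4 -> [-10, -3, 13, 31, 34, 39, 40]


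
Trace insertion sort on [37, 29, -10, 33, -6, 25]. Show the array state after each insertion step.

First element 37 is already 'sorted'
Insert 29: shifted 1 elements -> [29, 37, -10, 33, -6, 25]
Insert -10: shifted 2 elements -> [-10, 29, 37, 33, -6, 25]
Insert 33: shifted 1 elements -> [-10, 29, 33, 37, -6, 25]
Insert -6: shifted 3 elements -> [-10, -6, 29, 33, 37, 25]
Insert 25: shifted 3 elements -> [-10, -6, 25, 29, 33, 37]


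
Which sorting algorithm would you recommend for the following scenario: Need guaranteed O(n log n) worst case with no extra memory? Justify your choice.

Best choice: Heapsort
Reason: Heapsort is O(n log n) worst case and sorts in-place; quicksort can degrade to O(n^2)


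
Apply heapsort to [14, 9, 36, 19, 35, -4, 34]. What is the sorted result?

Build heap: [36, 35, 34, 19, 9, -4, 14]
Extract 36: [35, 19, 34, 14, 9, -4, 36]
Extract 35: [34, 19, -4, 14, 9, 35, 36]
Extract 34: [19, 14, -4, 9, 34, 35, 36]
Extract 19: [14, 9, -4, 19, 34, 35, 36]
Extract 14: [9, -4, 14, 19, 34, 35, 36]
Extract 9: [-4, 9, 14, 19, 34, 35, 36]


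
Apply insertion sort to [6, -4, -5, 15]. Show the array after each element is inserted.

First element 6 is already 'sorted'
Insert -4: shifted 1 elements -> [-4, 6, -5, 15]
Insert -5: shifted 2 elements -> [-5, -4, 6, 15]
Insert 15: shifted 0 elements -> [-5, -4, 6, 15]


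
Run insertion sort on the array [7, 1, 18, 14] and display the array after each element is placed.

First element 7 is already 'sorted'
Insert 1: shifted 1 elements -> [1, 7, 18, 14]
Insert 18: shifted 0 elements -> [1, 7, 18, 14]
Insert 14: shifted 1 elements -> [1, 7, 14, 18]


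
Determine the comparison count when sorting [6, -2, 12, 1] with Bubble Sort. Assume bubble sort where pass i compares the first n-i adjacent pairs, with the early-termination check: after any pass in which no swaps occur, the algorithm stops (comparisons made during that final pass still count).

Pass 1: compare adjacent pairs (0,1)..(2,3) = 3 comparison(s), 2 swap(s) -> [-2, 6, 1, 12]
Pass 2: compare adjacent pairs (0,1)..(1,2) = 2 comparison(s), 1 swap(s) -> [-2, 1, 6, 12]
Pass 3: compare adjacent pairs (0,1)..(0,1) = 1 comparison(s), 0 swap(s) -> [-2, 1, 6, 12]
No swaps in this pass, so bubble sort stops here.
Total comparisons: 3 + 2 + 1 = 6


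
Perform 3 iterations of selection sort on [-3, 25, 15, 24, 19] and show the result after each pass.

Pass 1: Select minimum -3 at index 0, swap -> [-3, 25, 15, 24, 19]
Pass 2: Select minimum 15 at index 2, swap -> [-3, 15, 25, 24, 19]
Pass 3: Select minimum 19 at index 4, swap -> [-3, 15, 19, 24, 25]


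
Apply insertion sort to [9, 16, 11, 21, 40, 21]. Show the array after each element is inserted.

First element 9 is already 'sorted'
Insert 16: shifted 0 elements -> [9, 16, 11, 21, 40, 21]
Insert 11: shifted 1 elements -> [9, 11, 16, 21, 40, 21]
Insert 21: shifted 0 elements -> [9, 11, 16, 21, 40, 21]
Insert 40: shifted 0 elements -> [9, 11, 16, 21, 40, 21]
Insert 21: shifted 1 elements -> [9, 11, 16, 21, 21, 40]


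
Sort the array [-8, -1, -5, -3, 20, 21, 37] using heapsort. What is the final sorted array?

Build heap: [37, 20, 21, -3, -1, -8, -5]
Extract 37: [21, 20, -5, -3, -1, -8, 37]
Extract 21: [20, -1, -5, -3, -8, 21, 37]
Extract 20: [-1, -3, -5, -8, 20, 21, 37]
Extract -1: [-3, -8, -5, -1, 20, 21, 37]
Extract -3: [-5, -8, -3, -1, 20, 21, 37]
Extract -5: [-8, -5, -3, -1, 20, 21, 37]


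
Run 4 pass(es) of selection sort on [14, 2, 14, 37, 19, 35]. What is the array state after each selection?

Pass 1: Select minimum 2 at index 1, swap -> [2, 14, 14, 37, 19, 35]
Pass 2: Select minimum 14 at index 1, swap -> [2, 14, 14, 37, 19, 35]
Pass 3: Select minimum 14 at index 2, swap -> [2, 14, 14, 37, 19, 35]
Pass 4: Select minimum 19 at index 4, swap -> [2, 14, 14, 19, 37, 35]


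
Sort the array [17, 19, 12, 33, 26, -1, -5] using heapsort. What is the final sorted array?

Build heap: [33, 26, 12, 19, 17, -1, -5]
Extract 33: [26, 19, 12, -5, 17, -1, 33]
Extract 26: [19, 17, 12, -5, -1, 26, 33]
Extract 19: [17, -1, 12, -5, 19, 26, 33]
Extract 17: [12, -1, -5, 17, 19, 26, 33]
Extract 12: [-1, -5, 12, 17, 19, 26, 33]
Extract -1: [-5, -1, 12, 17, 19, 26, 33]


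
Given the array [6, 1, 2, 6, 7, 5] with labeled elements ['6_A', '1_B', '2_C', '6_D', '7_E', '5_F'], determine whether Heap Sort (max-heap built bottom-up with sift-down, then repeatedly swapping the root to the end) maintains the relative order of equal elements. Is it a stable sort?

Trace Heap Sort on the labeled array (the key is the number; the letter only tracks identity):
  Build max-heap: [7_E, 6_A, 5_F, 6_D, 1_B, 2_C]
  Swap root 7_E to index 5, re-heapify first 5 -> [6_A, 6_D, 5_F, 2_C, 1_B, 7_E]
  Swap root 6_A to index 4, re-heapify first 4 -> [6_D, 2_C, 5_F, 1_B, 6_A, 7_E]
  Swap root 6_D to index 3, re-heapify first 3 -> [5_F, 2_C, 1_B, 6_D, 6_A, 7_E]
  Swap root 5_F to index 2, re-heapify first 2 -> [2_C, 1_B, 5_F, 6_D, 6_A, 7_E]
  Swap root 2_C to index 1, re-heapify first 1 -> [1_B, 2_C, 5_F, 6_D, 6_A, 7_E]
Final order: [1_B, 2_C, 5_F, 6_D, 6_A, 7_E]
Equal keys:
  value 6: originally 6_A, 6_D; after sorting 6_D, 6_A -> order changed
Equal keys were reordered, so Heap Sort is not stable: heap construction and root-to-end swaps move elements without regard to the original order of equal keys. (One such input is enough; an unstable sort may happen to preserve order on other inputs, but it gives no guarantee.)
Answer: Not stable


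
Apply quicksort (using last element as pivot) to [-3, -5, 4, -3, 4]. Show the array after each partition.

Partition 1: pivot=4 at index 4 -> [-3, -5, 4, -3, 4]
Partition 2: pivot=-3 at index 2 -> [-3, -5, -3, 4, 4]
Partition 3: pivot=-5 at index 0 -> [-5, -3, -3, 4, 4]


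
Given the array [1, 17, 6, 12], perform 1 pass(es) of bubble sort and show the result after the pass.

After pass 1: [1, 6, 12, 17] (2 swaps)
Total swaps: 2


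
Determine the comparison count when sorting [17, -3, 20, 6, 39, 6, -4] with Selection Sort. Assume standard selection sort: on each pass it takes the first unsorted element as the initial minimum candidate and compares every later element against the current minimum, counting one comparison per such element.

Pass 1: scan indices 1..6 for the minimum = 6 comparison(s); min is -4, place at index 0 -> [-4, -3, 20, 6, 39, 6, 17]
Pass 2: scan indices 2..6 for the minimum = 5 comparison(s); min is -3, place at index 1 -> [-4, -3, 20, 6, 39, 6, 17]
Pass 3: scan indices 3..6 for the minimum = 4 comparison(s); min is 6, place at index 2 -> [-4, -3, 6, 20, 39, 6, 17]
Pass 4: scan indices 4..6 for the minimum = 3 comparison(s); min is 6, place at index 3 -> [-4, -3, 6, 6, 39, 20, 17]
Pass 5: scan indices 5..6 for the minimum = 2 comparison(s); min is 17, place at index 4 -> [-4, -3, 6, 6, 17, 20, 39]
Pass 6: scan indices 6..6 for the minimum = 1 comparison(s); min is 20, place at index 5 -> [-4, -3, 6, 6, 17, 20, 39]
Selection sort always scans the whole unsorted suffix, so the count is (n-1) + (n-2) + ... + 1 = n(n-1)/2 = 7*6/2 = 21 regardless of the input order.
Total comparisons: 6 + 5 + 4 + 3 + 2 + 1 = 21


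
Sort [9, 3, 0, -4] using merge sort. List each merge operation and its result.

Divide and conquer:
  Merge [9] + [3] -> [3, 9]
  Merge [0] + [-4] -> [-4, 0]
  Merge [3, 9] + [-4, 0] -> [-4, 0, 3, 9]


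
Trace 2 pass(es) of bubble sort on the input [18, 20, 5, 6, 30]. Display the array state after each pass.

After pass 1: [18, 5, 6, 20, 30] (2 swaps)
After pass 2: [5, 6, 18, 20, 30] (2 swaps)
Total swaps: 4


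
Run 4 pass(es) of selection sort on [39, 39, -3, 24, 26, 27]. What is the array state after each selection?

Pass 1: Select minimum -3 at index 2, swap -> [-3, 39, 39, 24, 26, 27]
Pass 2: Select minimum 24 at index 3, swap -> [-3, 24, 39, 39, 26, 27]
Pass 3: Select minimum 26 at index 4, swap -> [-3, 24, 26, 39, 39, 27]
Pass 4: Select minimum 27 at index 5, swap -> [-3, 24, 26, 27, 39, 39]


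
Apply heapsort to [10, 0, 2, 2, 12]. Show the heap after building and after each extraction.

Build heap: [12, 10, 2, 2, 0]
Extract 12: [10, 2, 2, 0, 12]
Extract 10: [2, 0, 2, 10, 12]
Extract 2: [2, 0, 2, 10, 12]
Extract 2: [0, 2, 2, 10, 12]


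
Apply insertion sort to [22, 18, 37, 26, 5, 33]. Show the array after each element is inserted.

First element 22 is already 'sorted'
Insert 18: shifted 1 elements -> [18, 22, 37, 26, 5, 33]
Insert 37: shifted 0 elements -> [18, 22, 37, 26, 5, 33]
Insert 26: shifted 1 elements -> [18, 22, 26, 37, 5, 33]
Insert 5: shifted 4 elements -> [5, 18, 22, 26, 37, 33]
Insert 33: shifted 1 elements -> [5, 18, 22, 26, 33, 37]


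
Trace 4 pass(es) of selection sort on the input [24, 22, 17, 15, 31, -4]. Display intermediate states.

Pass 1: Select minimum -4 at index 5, swap -> [-4, 22, 17, 15, 31, 24]
Pass 2: Select minimum 15 at index 3, swap -> [-4, 15, 17, 22, 31, 24]
Pass 3: Select minimum 17 at index 2, swap -> [-4, 15, 17, 22, 31, 24]
Pass 4: Select minimum 22 at index 3, swap -> [-4, 15, 17, 22, 31, 24]


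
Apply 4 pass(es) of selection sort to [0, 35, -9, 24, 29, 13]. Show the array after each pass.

Pass 1: Select minimum -9 at index 2, swap -> [-9, 35, 0, 24, 29, 13]
Pass 2: Select minimum 0 at index 2, swap -> [-9, 0, 35, 24, 29, 13]
Pass 3: Select minimum 13 at index 5, swap -> [-9, 0, 13, 24, 29, 35]
Pass 4: Select minimum 24 at index 3, swap -> [-9, 0, 13, 24, 29, 35]


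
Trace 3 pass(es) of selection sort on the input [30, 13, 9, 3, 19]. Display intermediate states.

Pass 1: Select minimum 3 at index 3, swap -> [3, 13, 9, 30, 19]
Pass 2: Select minimum 9 at index 2, swap -> [3, 9, 13, 30, 19]
Pass 3: Select minimum 13 at index 2, swap -> [3, 9, 13, 30, 19]


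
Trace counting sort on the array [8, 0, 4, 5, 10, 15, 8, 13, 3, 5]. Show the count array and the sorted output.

Count array: [1, 0, 0, 1, 1, 2, 0, 0, 2, 0, 1, 0, 0, 1, 0, 1]
(count[i] = number of elements equal to i)
Cumulative count: [1, 1, 1, 2, 3, 5, 5, 5, 7, 7, 8, 8, 8, 9, 9, 10]
Sorted: [0, 3, 4, 5, 5, 8, 8, 10, 13, 15]


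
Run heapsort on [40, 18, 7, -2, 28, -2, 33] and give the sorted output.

Build heap: [40, 28, 33, -2, 18, -2, 7]
Extract 40: [33, 28, 7, -2, 18, -2, 40]
Extract 33: [28, 18, 7, -2, -2, 33, 40]
Extract 28: [18, -2, 7, -2, 28, 33, 40]
Extract 18: [7, -2, -2, 18, 28, 33, 40]
Extract 7: [-2, -2, 7, 18, 28, 33, 40]
Extract -2: [-2, -2, 7, 18, 28, 33, 40]


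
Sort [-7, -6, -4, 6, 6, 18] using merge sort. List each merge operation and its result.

Divide and conquer:
  Merge [-6] + [-4] -> [-6, -4]
  Merge [-7] + [-6, -4] -> [-7, -6, -4]
  Merge [6] + [18] -> [6, 18]
  Merge [6] + [6, 18] -> [6, 6, 18]
  Merge [-7, -6, -4] + [6, 6, 18] -> [-7, -6, -4, 6, 6, 18]


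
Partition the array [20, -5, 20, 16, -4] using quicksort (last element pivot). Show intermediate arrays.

Partition 1: pivot=-4 at index 1 -> [-5, -4, 20, 16, 20]
Partition 2: pivot=20 at index 4 -> [-5, -4, 20, 16, 20]
Partition 3: pivot=16 at index 2 -> [-5, -4, 16, 20, 20]


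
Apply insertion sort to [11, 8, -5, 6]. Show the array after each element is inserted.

First element 11 is already 'sorted'
Insert 8: shifted 1 elements -> [8, 11, -5, 6]
Insert -5: shifted 2 elements -> [-5, 8, 11, 6]
Insert 6: shifted 2 elements -> [-5, 6, 8, 11]


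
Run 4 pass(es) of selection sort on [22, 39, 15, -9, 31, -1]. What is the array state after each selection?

Pass 1: Select minimum -9 at index 3, swap -> [-9, 39, 15, 22, 31, -1]
Pass 2: Select minimum -1 at index 5, swap -> [-9, -1, 15, 22, 31, 39]
Pass 3: Select minimum 15 at index 2, swap -> [-9, -1, 15, 22, 31, 39]
Pass 4: Select minimum 22 at index 3, swap -> [-9, -1, 15, 22, 31, 39]


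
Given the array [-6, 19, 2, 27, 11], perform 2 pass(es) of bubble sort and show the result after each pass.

After pass 1: [-6, 2, 19, 11, 27] (2 swaps)
After pass 2: [-6, 2, 11, 19, 27] (1 swaps)
Total swaps: 3


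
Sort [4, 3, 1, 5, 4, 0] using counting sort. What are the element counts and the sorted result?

Count array: [1, 1, 0, 1, 2, 1]
(count[i] = number of elements equal to i)
Cumulative count: [1, 2, 2, 3, 5, 6]
Sorted: [0, 1, 3, 4, 4, 5]


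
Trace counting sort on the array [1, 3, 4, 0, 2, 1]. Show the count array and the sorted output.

Count array: [1, 2, 1, 1, 1]
(count[i] = number of elements equal to i)
Cumulative count: [1, 3, 4, 5, 6]
Sorted: [0, 1, 1, 2, 3, 4]


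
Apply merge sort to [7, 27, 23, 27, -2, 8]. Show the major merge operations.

Divide and conquer:
  Merge [27] + [23] -> [23, 27]
  Merge [7] + [23, 27] -> [7, 23, 27]
  Merge [-2] + [8] -> [-2, 8]
  Merge [27] + [-2, 8] -> [-2, 8, 27]
  Merge [7, 23, 27] + [-2, 8, 27] -> [-2, 7, 8, 23, 27, 27]


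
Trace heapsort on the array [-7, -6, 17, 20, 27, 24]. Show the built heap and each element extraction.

Build heap: [27, 20, 24, -7, -6, 17]
Extract 27: [24, 20, 17, -7, -6, 27]
Extract 24: [20, -6, 17, -7, 24, 27]
Extract 20: [17, -6, -7, 20, 24, 27]
Extract 17: [-6, -7, 17, 20, 24, 27]
Extract -6: [-7, -6, 17, 20, 24, 27]


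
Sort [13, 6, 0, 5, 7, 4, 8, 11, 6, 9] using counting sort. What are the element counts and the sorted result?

Count array: [1, 0, 0, 0, 1, 1, 2, 1, 1, 1, 0, 1, 0, 1]
(count[i] = number of elements equal to i)
Cumulative count: [1, 1, 1, 1, 2, 3, 5, 6, 7, 8, 8, 9, 9, 10]
Sorted: [0, 4, 5, 6, 6, 7, 8, 9, 11, 13]


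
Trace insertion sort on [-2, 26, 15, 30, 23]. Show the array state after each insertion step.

First element -2 is already 'sorted'
Insert 26: shifted 0 elements -> [-2, 26, 15, 30, 23]
Insert 15: shifted 1 elements -> [-2, 15, 26, 30, 23]
Insert 30: shifted 0 elements -> [-2, 15, 26, 30, 23]
Insert 23: shifted 2 elements -> [-2, 15, 23, 26, 30]


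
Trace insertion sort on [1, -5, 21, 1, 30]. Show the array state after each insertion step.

First element 1 is already 'sorted'
Insert -5: shifted 1 elements -> [-5, 1, 21, 1, 30]
Insert 21: shifted 0 elements -> [-5, 1, 21, 1, 30]
Insert 1: shifted 1 elements -> [-5, 1, 1, 21, 30]
Insert 30: shifted 0 elements -> [-5, 1, 1, 21, 30]


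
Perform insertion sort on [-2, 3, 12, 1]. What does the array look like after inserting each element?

First element -2 is already 'sorted'
Insert 3: shifted 0 elements -> [-2, 3, 12, 1]
Insert 12: shifted 0 elements -> [-2, 3, 12, 1]
Insert 1: shifted 2 elements -> [-2, 1, 3, 12]


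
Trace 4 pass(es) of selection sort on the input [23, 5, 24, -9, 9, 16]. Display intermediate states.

Pass 1: Select minimum -9 at index 3, swap -> [-9, 5, 24, 23, 9, 16]
Pass 2: Select minimum 5 at index 1, swap -> [-9, 5, 24, 23, 9, 16]
Pass 3: Select minimum 9 at index 4, swap -> [-9, 5, 9, 23, 24, 16]
Pass 4: Select minimum 16 at index 5, swap -> [-9, 5, 9, 16, 24, 23]


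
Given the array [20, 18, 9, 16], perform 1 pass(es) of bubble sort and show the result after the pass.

After pass 1: [18, 9, 16, 20] (3 swaps)
Total swaps: 3


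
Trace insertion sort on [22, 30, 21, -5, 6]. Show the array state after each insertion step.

First element 22 is already 'sorted'
Insert 30: shifted 0 elements -> [22, 30, 21, -5, 6]
Insert 21: shifted 2 elements -> [21, 22, 30, -5, 6]
Insert -5: shifted 3 elements -> [-5, 21, 22, 30, 6]
Insert 6: shifted 3 elements -> [-5, 6, 21, 22, 30]


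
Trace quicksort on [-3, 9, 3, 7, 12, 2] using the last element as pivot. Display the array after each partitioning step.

Partition 1: pivot=2 at index 1 -> [-3, 2, 3, 7, 12, 9]
Partition 2: pivot=9 at index 4 -> [-3, 2, 3, 7, 9, 12]
Partition 3: pivot=7 at index 3 -> [-3, 2, 3, 7, 9, 12]


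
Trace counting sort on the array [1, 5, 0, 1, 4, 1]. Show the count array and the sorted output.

Count array: [1, 3, 0, 0, 1, 1]
(count[i] = number of elements equal to i)
Cumulative count: [1, 4, 4, 4, 5, 6]
Sorted: [0, 1, 1, 1, 4, 5]


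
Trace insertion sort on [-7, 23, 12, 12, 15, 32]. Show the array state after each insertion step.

First element -7 is already 'sorted'
Insert 23: shifted 0 elements -> [-7, 23, 12, 12, 15, 32]
Insert 12: shifted 1 elements -> [-7, 12, 23, 12, 15, 32]
Insert 12: shifted 1 elements -> [-7, 12, 12, 23, 15, 32]
Insert 15: shifted 1 elements -> [-7, 12, 12, 15, 23, 32]
Insert 32: shifted 0 elements -> [-7, 12, 12, 15, 23, 32]


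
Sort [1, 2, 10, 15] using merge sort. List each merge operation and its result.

Divide and conquer:
  Merge [1] + [2] -> [1, 2]
  Merge [10] + [15] -> [10, 15]
  Merge [1, 2] + [10, 15] -> [1, 2, 10, 15]


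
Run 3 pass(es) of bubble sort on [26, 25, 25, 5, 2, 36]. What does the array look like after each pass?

After pass 1: [25, 25, 5, 2, 26, 36] (4 swaps)
After pass 2: [25, 5, 2, 25, 26, 36] (2 swaps)
After pass 3: [5, 2, 25, 25, 26, 36] (2 swaps)
Total swaps: 8


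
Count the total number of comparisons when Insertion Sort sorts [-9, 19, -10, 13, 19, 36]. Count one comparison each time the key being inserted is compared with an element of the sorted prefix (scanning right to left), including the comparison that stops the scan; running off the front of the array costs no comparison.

Insert 19: -9 <= 19 (stop) = 1 comparison(s) -> [-9, 19, -10, 13, 19, 36]
Insert -10: 19 > -10 (shift), -9 > -10 (shift), reached front = 2 comparison(s) -> [-10, -9, 19, 13, 19, 36]
Insert 13: 19 > 13 (shift), -9 <= 13 (stop) = 2 comparison(s) -> [-10, -9, 13, 19, 19, 36]
Insert 19: 19 <= 19 (stop) = 1 comparison(s) -> [-10, -9, 13, 19, 19, 36]
Insert 36: 19 <= 36 (stop) = 1 comparison(s) -> [-10, -9, 13, 19, 19, 36]
Total comparisons: 1 + 2 + 2 + 1 + 1 = 7


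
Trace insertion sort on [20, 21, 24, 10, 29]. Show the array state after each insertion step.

First element 20 is already 'sorted'
Insert 21: shifted 0 elements -> [20, 21, 24, 10, 29]
Insert 24: shifted 0 elements -> [20, 21, 24, 10, 29]
Insert 10: shifted 3 elements -> [10, 20, 21, 24, 29]
Insert 29: shifted 0 elements -> [10, 20, 21, 24, 29]


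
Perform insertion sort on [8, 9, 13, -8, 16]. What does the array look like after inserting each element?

First element 8 is already 'sorted'
Insert 9: shifted 0 elements -> [8, 9, 13, -8, 16]
Insert 13: shifted 0 elements -> [8, 9, 13, -8, 16]
Insert -8: shifted 3 elements -> [-8, 8, 9, 13, 16]
Insert 16: shifted 0 elements -> [-8, 8, 9, 13, 16]


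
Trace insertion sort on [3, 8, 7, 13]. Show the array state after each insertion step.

First element 3 is already 'sorted'
Insert 8: shifted 0 elements -> [3, 8, 7, 13]
Insert 7: shifted 1 elements -> [3, 7, 8, 13]
Insert 13: shifted 0 elements -> [3, 7, 8, 13]


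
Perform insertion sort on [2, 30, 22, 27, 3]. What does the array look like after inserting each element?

First element 2 is already 'sorted'
Insert 30: shifted 0 elements -> [2, 30, 22, 27, 3]
Insert 22: shifted 1 elements -> [2, 22, 30, 27, 3]
Insert 27: shifted 1 elements -> [2, 22, 27, 30, 3]
Insert 3: shifted 3 elements -> [2, 3, 22, 27, 30]


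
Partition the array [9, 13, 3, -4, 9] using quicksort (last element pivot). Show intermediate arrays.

Partition 1: pivot=9 at index 3 -> [9, 3, -4, 9, 13]
Partition 2: pivot=-4 at index 0 -> [-4, 3, 9, 9, 13]
Partition 3: pivot=9 at index 2 -> [-4, 3, 9, 9, 13]


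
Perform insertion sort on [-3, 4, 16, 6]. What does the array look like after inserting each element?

First element -3 is already 'sorted'
Insert 4: shifted 0 elements -> [-3, 4, 16, 6]
Insert 16: shifted 0 elements -> [-3, 4, 16, 6]
Insert 6: shifted 1 elements -> [-3, 4, 6, 16]


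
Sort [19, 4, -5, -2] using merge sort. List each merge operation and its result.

Divide and conquer:
  Merge [19] + [4] -> [4, 19]
  Merge [-5] + [-2] -> [-5, -2]
  Merge [4, 19] + [-5, -2] -> [-5, -2, 4, 19]


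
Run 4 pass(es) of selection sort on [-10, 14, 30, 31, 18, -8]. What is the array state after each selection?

Pass 1: Select minimum -10 at index 0, swap -> [-10, 14, 30, 31, 18, -8]
Pass 2: Select minimum -8 at index 5, swap -> [-10, -8, 30, 31, 18, 14]
Pass 3: Select minimum 14 at index 5, swap -> [-10, -8, 14, 31, 18, 30]
Pass 4: Select minimum 18 at index 4, swap -> [-10, -8, 14, 18, 31, 30]


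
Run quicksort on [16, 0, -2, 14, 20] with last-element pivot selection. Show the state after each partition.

Partition 1: pivot=20 at index 4 -> [16, 0, -2, 14, 20]
Partition 2: pivot=14 at index 2 -> [0, -2, 14, 16, 20]
Partition 3: pivot=-2 at index 0 -> [-2, 0, 14, 16, 20]


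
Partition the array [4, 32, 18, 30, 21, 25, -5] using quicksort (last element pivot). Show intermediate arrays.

Partition 1: pivot=-5 at index 0 -> [-5, 32, 18, 30, 21, 25, 4]
Partition 2: pivot=4 at index 1 -> [-5, 4, 18, 30, 21, 25, 32]
Partition 3: pivot=32 at index 6 -> [-5, 4, 18, 30, 21, 25, 32]
Partition 4: pivot=25 at index 4 -> [-5, 4, 18, 21, 25, 30, 32]
Partition 5: pivot=21 at index 3 -> [-5, 4, 18, 21, 25, 30, 32]


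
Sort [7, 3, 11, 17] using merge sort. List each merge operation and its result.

Divide and conquer:
  Merge [7] + [3] -> [3, 7]
  Merge [11] + [17] -> [11, 17]
  Merge [3, 7] + [11, 17] -> [3, 7, 11, 17]


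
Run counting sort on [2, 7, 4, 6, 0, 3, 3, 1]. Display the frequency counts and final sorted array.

Count array: [1, 1, 1, 2, 1, 0, 1, 1]
(count[i] = number of elements equal to i)
Cumulative count: [1, 2, 3, 5, 6, 6, 7, 8]
Sorted: [0, 1, 2, 3, 3, 4, 6, 7]


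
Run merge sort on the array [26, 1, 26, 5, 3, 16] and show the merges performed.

Divide and conquer:
  Merge [1] + [26] -> [1, 26]
  Merge [26] + [1, 26] -> [1, 26, 26]
  Merge [3] + [16] -> [3, 16]
  Merge [5] + [3, 16] -> [3, 5, 16]
  Merge [1, 26, 26] + [3, 5, 16] -> [1, 3, 5, 16, 26, 26]


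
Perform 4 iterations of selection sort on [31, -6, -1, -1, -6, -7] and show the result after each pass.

Pass 1: Select minimum -7 at index 5, swap -> [-7, -6, -1, -1, -6, 31]
Pass 2: Select minimum -6 at index 1, swap -> [-7, -6, -1, -1, -6, 31]
Pass 3: Select minimum -6 at index 4, swap -> [-7, -6, -6, -1, -1, 31]
Pass 4: Select minimum -1 at index 3, swap -> [-7, -6, -6, -1, -1, 31]


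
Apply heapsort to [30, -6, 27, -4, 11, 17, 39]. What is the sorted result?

Build heap: [39, 11, 30, -4, -6, 17, 27]
Extract 39: [30, 11, 27, -4, -6, 17, 39]
Extract 30: [27, 11, 17, -4, -6, 30, 39]
Extract 27: [17, 11, -6, -4, 27, 30, 39]
Extract 17: [11, -4, -6, 17, 27, 30, 39]
Extract 11: [-4, -6, 11, 17, 27, 30, 39]
Extract -4: [-6, -4, 11, 17, 27, 30, 39]


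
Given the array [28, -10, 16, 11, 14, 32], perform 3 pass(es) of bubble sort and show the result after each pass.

After pass 1: [-10, 16, 11, 14, 28, 32] (4 swaps)
After pass 2: [-10, 11, 14, 16, 28, 32] (2 swaps)
After pass 3: [-10, 11, 14, 16, 28, 32] (0 swaps)
Total swaps: 6


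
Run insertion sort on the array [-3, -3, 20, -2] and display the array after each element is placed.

First element -3 is already 'sorted'
Insert -3: shifted 0 elements -> [-3, -3, 20, -2]
Insert 20: shifted 0 elements -> [-3, -3, 20, -2]
Insert -2: shifted 1 elements -> [-3, -3, -2, 20]


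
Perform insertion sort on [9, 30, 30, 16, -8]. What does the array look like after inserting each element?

First element 9 is already 'sorted'
Insert 30: shifted 0 elements -> [9, 30, 30, 16, -8]
Insert 30: shifted 0 elements -> [9, 30, 30, 16, -8]
Insert 16: shifted 2 elements -> [9, 16, 30, 30, -8]
Insert -8: shifted 4 elements -> [-8, 9, 16, 30, 30]


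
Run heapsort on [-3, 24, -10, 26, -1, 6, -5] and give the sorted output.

Build heap: [26, 24, 6, -3, -1, -10, -5]
Extract 26: [24, -1, 6, -3, -5, -10, 26]
Extract 24: [6, -1, -10, -3, -5, 24, 26]
Extract 6: [-1, -3, -10, -5, 6, 24, 26]
Extract -1: [-3, -5, -10, -1, 6, 24, 26]
Extract -3: [-5, -10, -3, -1, 6, 24, 26]
Extract -5: [-10, -5, -3, -1, 6, 24, 26]


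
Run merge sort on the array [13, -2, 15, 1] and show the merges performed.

Divide and conquer:
  Merge [13] + [-2] -> [-2, 13]
  Merge [15] + [1] -> [1, 15]
  Merge [-2, 13] + [1, 15] -> [-2, 1, 13, 15]


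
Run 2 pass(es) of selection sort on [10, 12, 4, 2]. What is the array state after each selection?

Pass 1: Select minimum 2 at index 3, swap -> [2, 12, 4, 10]
Pass 2: Select minimum 4 at index 2, swap -> [2, 4, 12, 10]


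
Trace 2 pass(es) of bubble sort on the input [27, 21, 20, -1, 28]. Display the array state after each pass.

After pass 1: [21, 20, -1, 27, 28] (3 swaps)
After pass 2: [20, -1, 21, 27, 28] (2 swaps)
Total swaps: 5


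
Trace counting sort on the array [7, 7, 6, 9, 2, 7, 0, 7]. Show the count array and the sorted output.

Count array: [1, 0, 1, 0, 0, 0, 1, 4, 0, 1]
(count[i] = number of elements equal to i)
Cumulative count: [1, 1, 2, 2, 2, 2, 3, 7, 7, 8]
Sorted: [0, 2, 6, 7, 7, 7, 7, 9]


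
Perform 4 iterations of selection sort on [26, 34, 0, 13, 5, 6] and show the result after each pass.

Pass 1: Select minimum 0 at index 2, swap -> [0, 34, 26, 13, 5, 6]
Pass 2: Select minimum 5 at index 4, swap -> [0, 5, 26, 13, 34, 6]
Pass 3: Select minimum 6 at index 5, swap -> [0, 5, 6, 13, 34, 26]
Pass 4: Select minimum 13 at index 3, swap -> [0, 5, 6, 13, 34, 26]


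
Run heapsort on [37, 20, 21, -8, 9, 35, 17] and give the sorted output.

Build heap: [37, 20, 35, -8, 9, 21, 17]
Extract 37: [35, 20, 21, -8, 9, 17, 37]
Extract 35: [21, 20, 17, -8, 9, 35, 37]
Extract 21: [20, 9, 17, -8, 21, 35, 37]
Extract 20: [17, 9, -8, 20, 21, 35, 37]
Extract 17: [9, -8, 17, 20, 21, 35, 37]
Extract 9: [-8, 9, 17, 20, 21, 35, 37]


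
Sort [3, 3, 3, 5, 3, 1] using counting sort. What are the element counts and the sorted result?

Count array: [0, 1, 0, 4, 0, 1]
(count[i] = number of elements equal to i)
Cumulative count: [0, 1, 1, 5, 5, 6]
Sorted: [1, 3, 3, 3, 3, 5]


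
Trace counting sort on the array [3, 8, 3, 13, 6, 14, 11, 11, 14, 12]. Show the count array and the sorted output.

Count array: [0, 0, 0, 2, 0, 0, 1, 0, 1, 0, 0, 2, 1, 1, 2]
(count[i] = number of elements equal to i)
Cumulative count: [0, 0, 0, 2, 2, 2, 3, 3, 4, 4, 4, 6, 7, 8, 10]
Sorted: [3, 3, 6, 8, 11, 11, 12, 13, 14, 14]


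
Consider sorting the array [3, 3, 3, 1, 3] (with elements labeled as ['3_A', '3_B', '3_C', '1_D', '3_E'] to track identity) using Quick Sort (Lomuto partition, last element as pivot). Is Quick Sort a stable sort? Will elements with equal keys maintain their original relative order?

Trace Quick Sort on the labeled array (the key is the number; the letter only tracks identity):
  Partition indices 0..4 around pivot 3_E -> [3_A, 3_B, 3_C, 1_D, 3_E]
  Partition indices 0..3 around pivot 1_D -> [1_D, 3_B, 3_C, 3_A, 3_E]
  Partition indices 1..3 around pivot 3_A -> [1_D, 3_B, 3_C, 3_A, 3_E]
  Partition indices 1..2 around pivot 3_C -> [1_D, 3_B, 3_C, 3_A, 3_E]
Final order: [1_D, 3_B, 3_C, 3_A, 3_E]
Equal keys:
  value 3: originally 3_A, 3_B, 3_C, 3_E; after sorting 3_B, 3_C, 3_A, 3_E -> order changed
Equal keys were reordered, so Quick Sort is not stable: partition swaps elements across long distances and can reorder equal keys. (One such input is enough; an unstable sort may happen to preserve order on other inputs, but it gives no guarantee.)
Answer: Not stable


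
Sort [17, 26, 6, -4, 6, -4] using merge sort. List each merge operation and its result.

Divide and conquer:
  Merge [26] + [6] -> [6, 26]
  Merge [17] + [6, 26] -> [6, 17, 26]
  Merge [6] + [-4] -> [-4, 6]
  Merge [-4] + [-4, 6] -> [-4, -4, 6]
  Merge [6, 17, 26] + [-4, -4, 6] -> [-4, -4, 6, 6, 17, 26]


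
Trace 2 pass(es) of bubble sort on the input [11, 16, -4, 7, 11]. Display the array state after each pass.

After pass 1: [11, -4, 7, 11, 16] (3 swaps)
After pass 2: [-4, 7, 11, 11, 16] (2 swaps)
Total swaps: 5


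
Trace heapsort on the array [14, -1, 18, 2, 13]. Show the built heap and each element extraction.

Build heap: [18, 13, 14, 2, -1]
Extract 18: [14, 13, -1, 2, 18]
Extract 14: [13, 2, -1, 14, 18]
Extract 13: [2, -1, 13, 14, 18]
Extract 2: [-1, 2, 13, 14, 18]


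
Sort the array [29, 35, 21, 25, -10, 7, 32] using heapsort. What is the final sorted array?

Build heap: [35, 29, 32, 25, -10, 7, 21]
Extract 35: [32, 29, 21, 25, -10, 7, 35]
Extract 32: [29, 25, 21, 7, -10, 32, 35]
Extract 29: [25, 7, 21, -10, 29, 32, 35]
Extract 25: [21, 7, -10, 25, 29, 32, 35]
Extract 21: [7, -10, 21, 25, 29, 32, 35]
Extract 7: [-10, 7, 21, 25, 29, 32, 35]


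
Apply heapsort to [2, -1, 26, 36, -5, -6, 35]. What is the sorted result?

Build heap: [36, 2, 35, -1, -5, -6, 26]
Extract 36: [35, 2, 26, -1, -5, -6, 36]
Extract 35: [26, 2, -6, -1, -5, 35, 36]
Extract 26: [2, -1, -6, -5, 26, 35, 36]
Extract 2: [-1, -5, -6, 2, 26, 35, 36]
Extract -1: [-5, -6, -1, 2, 26, 35, 36]
Extract -5: [-6, -5, -1, 2, 26, 35, 36]


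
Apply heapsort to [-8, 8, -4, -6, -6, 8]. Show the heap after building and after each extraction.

Build heap: [8, -6, 8, -8, -6, -4]
Extract 8: [8, -6, -4, -8, -6, 8]
Extract 8: [-4, -6, -6, -8, 8, 8]
Extract -4: [-6, -8, -6, -4, 8, 8]
Extract -6: [-6, -8, -6, -4, 8, 8]
Extract -6: [-8, -6, -6, -4, 8, 8]


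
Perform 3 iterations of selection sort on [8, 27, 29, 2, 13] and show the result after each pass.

Pass 1: Select minimum 2 at index 3, swap -> [2, 27, 29, 8, 13]
Pass 2: Select minimum 8 at index 3, swap -> [2, 8, 29, 27, 13]
Pass 3: Select minimum 13 at index 4, swap -> [2, 8, 13, 27, 29]


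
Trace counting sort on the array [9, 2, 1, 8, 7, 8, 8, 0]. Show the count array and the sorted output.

Count array: [1, 1, 1, 0, 0, 0, 0, 1, 3, 1]
(count[i] = number of elements equal to i)
Cumulative count: [1, 2, 3, 3, 3, 3, 3, 4, 7, 8]
Sorted: [0, 1, 2, 7, 8, 8, 8, 9]


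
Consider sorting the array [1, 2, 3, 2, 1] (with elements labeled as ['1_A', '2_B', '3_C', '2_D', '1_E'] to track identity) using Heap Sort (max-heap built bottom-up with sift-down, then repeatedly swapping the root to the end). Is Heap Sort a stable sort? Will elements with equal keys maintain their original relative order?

Trace Heap Sort on the labeled array (the key is the number; the letter only tracks identity):
  Build max-heap: [3_C, 2_B, 1_A, 2_D, 1_E]
  Swap root 3_C to index 4, re-heapify first 4 -> [2_B, 2_D, 1_A, 1_E, 3_C]
  Swap root 2_B to index 3, re-heapify first 3 -> [2_D, 1_E, 1_A, 2_B, 3_C]
  Swap root 2_D to index 2, re-heapify first 2 -> [1_A, 1_E, 2_D, 2_B, 3_C]
  Swap root 1_A to index 1, re-heapify first 1 -> [1_E, 1_A, 2_D, 2_B, 3_C]
Final order: [1_E, 1_A, 2_D, 2_B, 3_C]
Equal keys:
  value 1: originally 1_A, 1_E; after sorting 1_E, 1_A -> order changed
  value 2: originally 2_B, 2_D; after sorting 2_D, 2_B -> order changed
Equal keys were reordered, so Heap Sort is not stable: heap construction and root-to-end swaps move elements without regard to the original order of equal keys. (One such input is enough; an unstable sort may happen to preserve order on other inputs, but it gives no guarantee.)
Answer: Not stable


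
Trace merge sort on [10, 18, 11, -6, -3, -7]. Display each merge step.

Divide and conquer:
  Merge [18] + [11] -> [11, 18]
  Merge [10] + [11, 18] -> [10, 11, 18]
  Merge [-3] + [-7] -> [-7, -3]
  Merge [-6] + [-7, -3] -> [-7, -6, -3]
  Merge [10, 11, 18] + [-7, -6, -3] -> [-7, -6, -3, 10, 11, 18]


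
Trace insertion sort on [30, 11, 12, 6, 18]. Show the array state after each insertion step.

First element 30 is already 'sorted'
Insert 11: shifted 1 elements -> [11, 30, 12, 6, 18]
Insert 12: shifted 1 elements -> [11, 12, 30, 6, 18]
Insert 6: shifted 3 elements -> [6, 11, 12, 30, 18]
Insert 18: shifted 1 elements -> [6, 11, 12, 18, 30]


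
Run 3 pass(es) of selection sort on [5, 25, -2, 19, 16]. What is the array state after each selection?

Pass 1: Select minimum -2 at index 2, swap -> [-2, 25, 5, 19, 16]
Pass 2: Select minimum 5 at index 2, swap -> [-2, 5, 25, 19, 16]
Pass 3: Select minimum 16 at index 4, swap -> [-2, 5, 16, 19, 25]


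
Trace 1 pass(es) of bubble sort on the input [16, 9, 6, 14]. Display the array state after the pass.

After pass 1: [9, 6, 14, 16] (3 swaps)
Total swaps: 3


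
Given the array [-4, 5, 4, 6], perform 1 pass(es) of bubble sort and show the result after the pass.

After pass 1: [-4, 4, 5, 6] (1 swaps)
Total swaps: 1


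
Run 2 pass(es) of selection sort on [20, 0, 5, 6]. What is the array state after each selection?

Pass 1: Select minimum 0 at index 1, swap -> [0, 20, 5, 6]
Pass 2: Select minimum 5 at index 2, swap -> [0, 5, 20, 6]


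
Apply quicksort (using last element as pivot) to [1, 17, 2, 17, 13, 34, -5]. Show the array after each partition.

Partition 1: pivot=-5 at index 0 -> [-5, 17, 2, 17, 13, 34, 1]
Partition 2: pivot=1 at index 1 -> [-5, 1, 2, 17, 13, 34, 17]
Partition 3: pivot=17 at index 5 -> [-5, 1, 2, 17, 13, 17, 34]
Partition 4: pivot=13 at index 3 -> [-5, 1, 2, 13, 17, 17, 34]


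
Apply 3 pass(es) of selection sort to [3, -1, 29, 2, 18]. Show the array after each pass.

Pass 1: Select minimum -1 at index 1, swap -> [-1, 3, 29, 2, 18]
Pass 2: Select minimum 2 at index 3, swap -> [-1, 2, 29, 3, 18]
Pass 3: Select minimum 3 at index 3, swap -> [-1, 2, 3, 29, 18]


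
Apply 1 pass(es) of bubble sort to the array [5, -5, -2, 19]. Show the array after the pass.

After pass 1: [-5, -2, 5, 19] (2 swaps)
Total swaps: 2


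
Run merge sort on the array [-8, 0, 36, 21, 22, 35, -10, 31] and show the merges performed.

Divide and conquer:
  Merge [-8] + [0] -> [-8, 0]
  Merge [36] + [21] -> [21, 36]
  Merge [-8, 0] + [21, 36] -> [-8, 0, 21, 36]
  Merge [22] + [35] -> [22, 35]
  Merge [-10] + [31] -> [-10, 31]
  Merge [22, 35] + [-10, 31] -> [-10, 22, 31, 35]
  Merge [-8, 0, 21, 36] + [-10, 22, 31, 35] -> [-10, -8, 0, 21, 22, 31, 35, 36]


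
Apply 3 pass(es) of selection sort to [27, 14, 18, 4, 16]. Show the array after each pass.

Pass 1: Select minimum 4 at index 3, swap -> [4, 14, 18, 27, 16]
Pass 2: Select minimum 14 at index 1, swap -> [4, 14, 18, 27, 16]
Pass 3: Select minimum 16 at index 4, swap -> [4, 14, 16, 27, 18]


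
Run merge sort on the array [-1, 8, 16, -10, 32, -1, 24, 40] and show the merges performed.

Divide and conquer:
  Merge [-1] + [8] -> [-1, 8]
  Merge [16] + [-10] -> [-10, 16]
  Merge [-1, 8] + [-10, 16] -> [-10, -1, 8, 16]
  Merge [32] + [-1] -> [-1, 32]
  Merge [24] + [40] -> [24, 40]
  Merge [-1, 32] + [24, 40] -> [-1, 24, 32, 40]
  Merge [-10, -1, 8, 16] + [-1, 24, 32, 40] -> [-10, -1, -1, 8, 16, 24, 32, 40]
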